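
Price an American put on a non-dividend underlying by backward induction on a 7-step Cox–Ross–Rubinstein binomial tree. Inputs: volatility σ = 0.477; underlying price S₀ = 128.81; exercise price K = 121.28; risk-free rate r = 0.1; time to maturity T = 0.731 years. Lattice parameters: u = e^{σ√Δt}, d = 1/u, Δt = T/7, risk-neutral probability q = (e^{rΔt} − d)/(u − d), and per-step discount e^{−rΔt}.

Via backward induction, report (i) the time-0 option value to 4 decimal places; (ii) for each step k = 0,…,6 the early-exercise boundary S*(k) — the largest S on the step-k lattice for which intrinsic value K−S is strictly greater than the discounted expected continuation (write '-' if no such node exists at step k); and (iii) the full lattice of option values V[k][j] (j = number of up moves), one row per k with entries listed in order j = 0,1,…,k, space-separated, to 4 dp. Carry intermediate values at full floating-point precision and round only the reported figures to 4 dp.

Δt=0.10443, u=1.16666, d=0.85715, q=0.49546, disc=e^(-rΔt)=0.98961
k=7 terminal: V=max(K-S,0) → 77.4934 61.6824 40.1620 10.8707 0.0000 0.0000 0.0000 0.0000
k=6: j=0 S=51.0840 intr=70.1960 cont=68.9361 V=70.1960[EX]; j=1 S=69.5301 intr=51.7499 cont=50.4899 V=51.7499[EX]; j=2 S=94.6371 intr=26.6429 cont=25.3830 V=26.6429[EX]; j=3 S=128.8100 intr=0.0000 cont=5.4278 V=5.4278[hold]; j=4 S=175.3226 intr=0.0000 cont=0.0000 V=0.0000[hold]; j=5 S=238.6305 intr=0.0000 cont=0.0000 V=0.0000[hold]; j=6 S=324.7987 intr=0.0000 cont=0.0000 V=0.0000[hold]  S*(6)=94.6371
k=5: j=0 S=59.5976 intr=61.6824 cont=60.4224 V=61.6824[EX]; j=1 S=81.1180 intr=40.1620 cont=38.9021 V=40.1620[EX]; j=2 S=110.4093 intr=10.8707 cont=15.9642 V=15.9642[hold]; j=3 S=150.2774 intr=0.0000 cont=2.7101 V=2.7101[hold]; j=4 S=204.5417 intr=0.0000 cont=0.0000 V=0.0000[hold]; j=5 S=278.4006 intr=0.0000 cont=0.0000 V=0.0000[hold]  S*(5)=81.1180
k=4: j=0 S=69.5301 intr=51.7499 cont=50.4899 V=51.7499[EX]; j=1 S=94.6371 intr=26.6429 cont=27.8803 V=27.8803[hold]; j=2 S=128.8100 intr=0.0000 cont=9.2997 V=9.2997[hold]; j=3 S=175.3226 intr=0.0000 cont=1.3532 V=1.3532[hold]; j=4 S=238.6305 intr=0.0000 cont=0.0000 V=0.0000[hold]  S*(4)=69.5301
k=3: j=0 S=81.1180 intr=40.1620 cont=39.5088 V=40.1620[EX]; j=1 S=110.4093 intr=10.8707 cont=18.4804 V=18.4804[hold]; j=2 S=150.2774 intr=0.0000 cont=5.3068 V=5.3068[hold]; j=3 S=204.5417 intr=0.0000 cont=0.6756 V=0.6756[hold]  S*(3)=81.1180
k=2: j=0 S=94.6371 intr=26.6429 cont=29.1141 V=29.1141[hold]; j=1 S=128.8100 intr=0.0000 cont=11.8293 V=11.8293[hold]; j=2 S=175.3226 intr=0.0000 cont=2.9810 V=2.9810[hold]  S*(2)=-
k=1: j=0 S=110.4093 intr=10.8707 cont=20.3368 V=20.3368[hold]; j=1 S=150.2774 intr=0.0000 cont=7.3680 V=7.3680[hold]  S*(1)=-
k=0: j=0 S=128.8100 intr=0.0000 cont=13.7668 V=13.7668[hold]  S*(0)=-

price = 13.7668
boundary = - - - 81.1180 69.5301 81.1180 94.6371
tree:
13.7668
20.3368 7.3680
29.1141 11.8293 2.9810
40.1620 18.4804 5.3068 0.6756
51.7499 27.8803 9.2997 1.3532 0.0000
61.6824 40.1620 15.9642 2.7101 0.0000 0.0000
70.1960 51.7499 26.6429 5.4278 0.0000 0.0000 0.0000
77.4934 61.6824 40.1620 10.8707 0.0000 0.0000 0.0000 0.0000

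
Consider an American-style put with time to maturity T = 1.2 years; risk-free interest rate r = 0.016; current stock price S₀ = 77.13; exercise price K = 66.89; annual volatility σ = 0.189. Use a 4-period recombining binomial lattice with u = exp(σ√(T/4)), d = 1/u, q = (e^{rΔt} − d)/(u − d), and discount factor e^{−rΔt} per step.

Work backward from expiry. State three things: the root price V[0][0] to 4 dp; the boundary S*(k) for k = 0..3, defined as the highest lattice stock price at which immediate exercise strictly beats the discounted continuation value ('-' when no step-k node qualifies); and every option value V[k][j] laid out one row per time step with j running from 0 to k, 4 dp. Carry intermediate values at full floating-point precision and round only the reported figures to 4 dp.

price = 2.0736
boundary = - - - 56.5392
tree:
2.0736
3.6269 0.5238
6.2141 1.0471 0.0000
10.3508 2.0932 0.0000 0.0000
15.9110 4.1842 0.0000 0.0000 0.0000

Δt=0.30000, u=1.10907, d=0.90166, q=0.49734, disc=e^(-rΔt)=0.99521
k=4 terminal: V=max(K-S,0) → 15.9110 4.1842 0.0000 0.0000 0.0000
k=3: j=0 S=56.5392 intr=10.3508 cont=10.0305 V=10.3508[EX]; j=1 S=69.5449 intr=0.0000 cont=2.0932 V=2.0932[hold]; j=2 S=85.5424 intr=0.0000 cont=0.0000 V=0.0000[hold]; j=3 S=105.2197 intr=0.0000 cont=0.0000 V=0.0000[hold]  S*(3)=56.5392
k=2: j=0 S=62.7058 intr=4.1842 cont=6.2141 V=6.2141[hold]; j=1 S=77.1300 intr=0.0000 cont=1.0471 V=1.0471[hold]; j=2 S=94.8723 intr=0.0000 cont=0.0000 V=0.0000[hold]  S*(2)=-
k=1: j=0 S=69.5449 intr=0.0000 cont=3.6269 V=3.6269[hold]; j=1 S=85.5424 intr=0.0000 cont=0.5238 V=0.5238[hold]  S*(1)=-
k=0: j=0 S=77.1300 intr=0.0000 cont=2.0736 V=2.0736[hold]  S*(0)=-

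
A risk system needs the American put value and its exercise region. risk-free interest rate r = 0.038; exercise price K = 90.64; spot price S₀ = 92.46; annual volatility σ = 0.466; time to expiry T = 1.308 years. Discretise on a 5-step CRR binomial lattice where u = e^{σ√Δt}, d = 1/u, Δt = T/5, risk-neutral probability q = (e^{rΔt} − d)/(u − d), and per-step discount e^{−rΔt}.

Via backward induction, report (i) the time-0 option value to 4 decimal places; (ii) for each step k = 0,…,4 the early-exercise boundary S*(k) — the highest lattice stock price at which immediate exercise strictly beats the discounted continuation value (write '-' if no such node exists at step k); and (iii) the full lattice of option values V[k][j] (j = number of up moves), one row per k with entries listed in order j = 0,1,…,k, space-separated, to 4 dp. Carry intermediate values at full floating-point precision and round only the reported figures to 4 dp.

price = 17.1689
boundary = - - - 45.2292 57.4025
tree:
17.1689
24.7138 8.7353
34.2912 14.0716 2.6967
45.4108 22.0564 5.0575 0.0000
55.0025 33.2375 9.4848 0.0000 0.0000
62.5601 45.4108 17.7879 0.0000 0.0000 0.0000

params: Δt=0.26160 u=1.26915 d=0.78793 q=0.46146 e^(-rΔt)=0.99011
t_5 payoffs: 62.5601 45.4108 17.7879 0.0000 0.0000 0.0000
t_4: node(4,0) S=35.6375 payoff=55.0025 vs cont=54.1059 → 55.0025 [stop]  node(4,1) S=57.4025 payoff=33.2375 vs cont=32.3410 → 33.2375 [stop]  node(4,2) S=92.4600 payoff=0.0000 vs cont=9.4848 → 9.4848 [wait]  node(4,3) S=148.9283 payoff=0.0000 vs cont=0.0000 → 0.0000 [wait]  node(4,4) S=239.8835 payoff=0.0000 vs cont=0.0000 → 0.0000 [wait]  ⇒ S*(4)=57.4025
t_3: node(3,0) S=45.2292 payoff=45.4108 vs cont=44.5142 → 45.4108 [stop]  node(3,1) S=72.8521 payoff=17.7879 vs cont=22.0564 → 22.0564 [wait]  node(3,2) S=117.3452 payoff=0.0000 vs cont=5.0575 → 5.0575 [wait]  node(3,3) S=189.0117 payoff=0.0000 vs cont=0.0000 → 0.0000 [wait]  ⇒ S*(3)=45.2292
t_2: node(2,0) S=57.4025 payoff=33.2375 vs cont=34.2912 → 34.2912 [wait]  node(2,1) S=92.4600 payoff=0.0000 vs cont=14.0716 → 14.0716 [wait]  node(2,2) S=148.9283 payoff=0.0000 vs cont=2.6967 → 2.6967 [wait]  ⇒ S*(2)=-
t_1: node(1,0) S=72.8521 payoff=17.7879 vs cont=24.7138 → 24.7138 [wait]  node(1,1) S=117.3452 payoff=0.0000 vs cont=8.7353 → 8.7353 [wait]  ⇒ S*(1)=-
t_0: node(0,0) S=92.4600 payoff=0.0000 vs cont=17.1689 → 17.1689 [wait]  ⇒ S*(0)=-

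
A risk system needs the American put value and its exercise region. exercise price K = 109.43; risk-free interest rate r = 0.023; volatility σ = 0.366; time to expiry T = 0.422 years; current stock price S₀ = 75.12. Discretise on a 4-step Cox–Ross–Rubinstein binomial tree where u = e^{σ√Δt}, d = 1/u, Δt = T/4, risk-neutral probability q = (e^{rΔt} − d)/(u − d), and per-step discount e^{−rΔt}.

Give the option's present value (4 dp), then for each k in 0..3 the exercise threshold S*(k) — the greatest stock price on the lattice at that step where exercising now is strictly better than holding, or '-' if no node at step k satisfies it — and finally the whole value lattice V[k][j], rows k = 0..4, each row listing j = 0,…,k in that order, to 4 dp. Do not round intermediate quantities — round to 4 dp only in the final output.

Δt=0.10550  u=1.12623  d=0.88791  q=0.48051  discount=0.99758
step 4 (expiry): payoffs max(K−S,0) = 62.7382 50.2060 34.3100 14.1475 0.0000
step 3: (k=3,j=0): S=52.5859, (K−S)⁺=56.8441, hold=56.5789 ⇒ V=56.8441 exercise | (k=3,j=1): S=66.7002, (K−S)⁺=42.7298, hold=42.4646 ⇒ V=42.7298 exercise | (k=3,j=2): S=84.6027, (K−S)⁺=24.8273, hold=24.5621 ⇒ V=24.8273 exercise | (k=3,j=3): S=107.3104, (K−S)⁺=2.1196, hold=7.3317 ⇒ V=7.3317 continue  boundary S*=84.6027
step 2: (k=2,j=0): S=59.2240, (K−S)⁺=50.2060, hold=49.9407 ⇒ V=50.2060 exercise | (k=2,j=1): S=75.1200, (K−S)⁺=34.3100, hold=34.0448 ⇒ V=34.3100 exercise | (k=2,j=2): S=95.2825, (K−S)⁺=14.1475, hold=16.3807 ⇒ V=16.3807 continue  boundary S*=75.1200
step 1: (k=1,j=0): S=66.7002, (K−S)⁺=42.7298, hold=42.4646 ⇒ V=42.7298 exercise | (k=1,j=1): S=84.6027, (K−S)⁺=24.8273, hold=25.6325 ⇒ V=25.6325 continue  boundary S*=66.7002
step 0: (k=0,j=0): S=75.1200, (K−S)⁺=34.3100, hold=34.4308 ⇒ V=34.4308 continue  boundary S*=-

price = 34.4308
boundary = - 66.7002 75.1200 84.6027
tree:
34.4308
42.7298 25.6325
50.2060 34.3100 16.3807
56.8441 42.7298 24.8273 7.3317
62.7382 50.2060 34.3100 14.1475 0.0000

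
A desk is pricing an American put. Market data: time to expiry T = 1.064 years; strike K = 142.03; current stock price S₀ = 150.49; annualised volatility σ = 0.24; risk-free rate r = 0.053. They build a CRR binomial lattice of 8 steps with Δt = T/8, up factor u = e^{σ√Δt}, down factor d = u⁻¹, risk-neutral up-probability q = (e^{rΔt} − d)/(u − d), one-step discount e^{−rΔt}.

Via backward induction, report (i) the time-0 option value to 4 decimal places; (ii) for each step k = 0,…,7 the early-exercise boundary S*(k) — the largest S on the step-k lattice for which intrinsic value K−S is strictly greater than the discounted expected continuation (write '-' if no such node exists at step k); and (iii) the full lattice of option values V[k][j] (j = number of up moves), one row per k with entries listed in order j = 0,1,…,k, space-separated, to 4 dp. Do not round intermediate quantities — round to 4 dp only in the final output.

Δt=0.13300  u=1.09147  d=0.91620  q=0.51849  discount=0.99298
step 8 (expiry): payoffs max(K−S,0) = 67.3144 53.0207 35.9925 15.7067 0.0000 0.0000 0.0000 0.0000 0.0000
step 7: (k=7,j=0): S=81.5499, (K−S)⁺=60.4801, hold=59.4825 ⇒ V=60.4801 exercise | (k=7,j=1): S=97.1510, (K−S)⁺=44.8790, hold=43.8813 ⇒ V=44.8790 exercise | (k=7,j=2): S=115.7368, (K−S)⁺=26.2932, hold=25.2956 ⇒ V=26.2932 exercise | (k=7,j=3): S=137.8782, (K−S)⁺=4.1518, hold=7.5098 ⇒ V=7.5098 continue | (k=7,j=4): S=164.2554, (K−S)⁺=0.0000, hold=0.0000 ⇒ V=0.0000 continue | (k=7,j=5): S=195.6788, (K−S)⁺=0.0000, hold=0.0000 ⇒ V=0.0000 continue | (k=7,j=6): S=233.1138, (K−S)⁺=0.0000, hold=0.0000 ⇒ V=0.0000 continue | (k=7,j=7): S=277.7103, (K−S)⁺=0.0000, hold=0.0000 ⇒ V=0.0000 continue  boundary S*=115.7368
step 6: (k=6,j=0): S=89.0093, (K−S)⁺=53.0207, hold=52.0231 ⇒ V=53.0207 exercise | (k=6,j=1): S=106.0375, (K−S)⁺=35.9925, hold=34.9949 ⇒ V=35.9925 exercise | (k=6,j=2): S=126.3233, (K−S)⁺=15.7067, hold=16.4379 ⇒ V=16.4379 continue | (k=6,j=3): S=150.4900, (K−S)⁺=0.0000, hold=3.5906 ⇒ V=3.5906 continue | (k=6,j=4): S=179.2800, (K−S)⁺=0.0000, hold=0.0000 ⇒ V=0.0000 continue | (k=6,j=5): S=213.5777, (K−S)⁺=0.0000, hold=0.0000 ⇒ V=0.0000 continue | (k=6,j=6): S=254.4368, (K−S)⁺=0.0000, hold=0.0000 ⇒ V=0.0000 continue  boundary S*=106.0375
step 5: (k=5,j=0): S=97.1510, (K−S)⁺=44.8790, hold=43.8813 ⇒ V=44.8790 exercise | (k=5,j=1): S=115.7368, (K−S)⁺=26.2932, hold=25.6720 ⇒ V=26.2932 exercise | (k=5,j=2): S=137.8782, (K−S)⁺=4.1518, hold=9.7080 ⇒ V=9.7080 continue | (k=5,j=3): S=164.2554, (K−S)⁺=0.0000, hold=1.7168 ⇒ V=1.7168 continue | (k=5,j=4): S=195.6788, (K−S)⁺=0.0000, hold=0.0000 ⇒ V=0.0000 continue | (k=5,j=5): S=233.1138, (K−S)⁺=0.0000, hold=0.0000 ⇒ V=0.0000 continue  boundary S*=115.7368
step 4: (k=4,j=0): S=106.0375, (K−S)⁺=35.9925, hold=34.9949 ⇒ V=35.9925 exercise | (k=4,j=1): S=126.3233, (K−S)⁺=15.7067, hold=17.5696 ⇒ V=17.5696 continue | (k=4,j=2): S=150.4900, (K−S)⁺=0.0000, hold=5.5255 ⇒ V=5.5255 continue | (k=4,j=3): S=179.2800, (K−S)⁺=0.0000, hold=0.8208 ⇒ V=0.8208 continue | (k=4,j=4): S=213.5777, (K−S)⁺=0.0000, hold=0.0000 ⇒ V=0.0000 continue  boundary S*=106.0375
step 3: (k=3,j=0): S=115.7368, (K−S)⁺=26.2932, hold=26.2547 ⇒ V=26.2932 exercise | (k=3,j=1): S=137.8782, (K−S)⁺=4.1518, hold=11.2453 ⇒ V=11.2453 continue | (k=3,j=2): S=164.2554, (K−S)⁺=0.0000, hold=3.0645 ⇒ V=3.0645 continue | (k=3,j=3): S=195.6788, (K−S)⁺=0.0000, hold=0.3925 ⇒ V=0.3925 continue  boundary S*=115.7368
step 2: (k=2,j=0): S=126.3233, (K−S)⁺=15.7067, hold=18.3611 ⇒ V=18.3611 continue | (k=2,j=1): S=150.4900, (K−S)⁺=0.0000, hold=6.9545 ⇒ V=6.9545 continue | (k=2,j=2): S=179.2800, (K−S)⁺=0.0000, hold=1.6673 ⇒ V=1.6673 continue  boundary S*=-
step 1: (k=1,j=0): S=137.8782, (K−S)⁺=4.1518, hold=12.3594 ⇒ V=12.3594 continue | (k=1,j=1): S=164.2554, (K−S)⁺=0.0000, hold=4.1835 ⇒ V=4.1835 continue  boundary S*=-
step 0: (k=0,j=0): S=150.4900, (K−S)⁺=0.0000, hold=8.0633 ⇒ V=8.0633 continue  boundary S*=-

price = 8.0633
boundary = - - - 115.7368 106.0375 115.7368 106.0375 115.7368
tree:
8.0633
12.3594 4.1835
18.3611 6.9545 1.6673
26.2932 11.2453 3.0645 0.3925
35.9925 17.5696 5.5255 0.8208 0.0000
44.8790 26.2932 9.7080 1.7168 0.0000 0.0000
53.0207 35.9925 16.4379 3.5906 0.0000 0.0000 0.0000
60.4801 44.8790 26.2932 7.5098 0.0000 0.0000 0.0000 0.0000
67.3144 53.0207 35.9925 15.7067 0.0000 0.0000 0.0000 0.0000 0.0000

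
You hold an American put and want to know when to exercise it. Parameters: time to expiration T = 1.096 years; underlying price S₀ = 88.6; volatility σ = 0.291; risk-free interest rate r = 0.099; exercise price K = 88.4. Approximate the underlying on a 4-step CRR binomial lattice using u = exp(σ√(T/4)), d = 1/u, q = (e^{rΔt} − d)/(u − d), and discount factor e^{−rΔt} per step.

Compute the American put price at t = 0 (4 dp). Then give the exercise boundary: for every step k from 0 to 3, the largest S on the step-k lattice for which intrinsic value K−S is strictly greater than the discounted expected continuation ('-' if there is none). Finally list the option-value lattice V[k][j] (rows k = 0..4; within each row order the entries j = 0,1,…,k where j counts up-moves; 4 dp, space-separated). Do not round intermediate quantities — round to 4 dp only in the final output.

params: Δt=0.27400 u=1.16454 d=0.85871 q=0.55190 e^(-rΔt)=0.97324
t_4 payoffs: 40.2252 23.0679 0.0000 0.0000 0.0000
t_3: node(3,0) S=56.1014 payoff=32.2986 vs cont=29.9329 → 32.2986 [stop]  node(3,1) S=76.0817 payoff=12.3183 vs cont=10.0600 → 12.3183 [stop]  node(3,2) S=103.1780 payoff=0.0000 vs cont=0.0000 → 0.0000 [wait]  node(3,3) S=139.9246 payoff=0.0000 vs cont=0.0000 → 0.0000 [wait]  ⇒ S*(3)=76.0817
t_2: node(2,0) S=65.3321 payoff=23.0679 vs cont=20.7022 → 23.0679 [stop]  node(2,1) S=88.6000 payoff=0.0000 vs cont=5.3721 → 5.3721 [wait]  node(2,2) S=120.1547 payoff=0.0000 vs cont=0.0000 → 0.0000 [wait]  ⇒ S*(2)=65.3321
t_1: node(1,0) S=76.0817 payoff=12.3183 vs cont=12.9455 → 12.9455 [wait]  node(1,1) S=103.1780 payoff=0.0000 vs cont=2.3428 → 2.3428 [wait]  ⇒ S*(1)=-
t_0: node(0,0) S=88.6000 payoff=0.0000 vs cont=6.9040 → 6.9040 [wait]  ⇒ S*(0)=-

price = 6.9040
boundary = - - 65.3321 76.0817
tree:
6.9040
12.9455 2.3428
23.0679 5.3721 0.0000
32.2986 12.3183 0.0000 0.0000
40.2252 23.0679 0.0000 0.0000 0.0000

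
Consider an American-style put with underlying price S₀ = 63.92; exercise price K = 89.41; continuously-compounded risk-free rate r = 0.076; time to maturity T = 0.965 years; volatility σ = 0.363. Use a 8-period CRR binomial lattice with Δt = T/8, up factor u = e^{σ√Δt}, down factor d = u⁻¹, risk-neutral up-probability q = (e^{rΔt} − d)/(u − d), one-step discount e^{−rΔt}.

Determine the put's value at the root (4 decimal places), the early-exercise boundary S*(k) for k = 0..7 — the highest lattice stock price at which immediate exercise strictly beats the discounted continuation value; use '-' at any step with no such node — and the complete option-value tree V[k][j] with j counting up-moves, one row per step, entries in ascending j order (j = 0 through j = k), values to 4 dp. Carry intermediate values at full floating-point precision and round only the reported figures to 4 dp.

Δt=0.12062, u=1.13437, d=0.88155, q=0.50495, disc=e^(-rΔt)=0.99087
k=8 terminal: V=max(K-S,0) → 66.0963 59.4103 50.8067 39.7359 25.4900 7.1586 0.0000 0.0000 0.0000
k=7: j=0 S=26.4463 intr=62.9637 cont=62.1478 V=62.9637[EX]; j=1 S=34.0307 intr=55.3793 cont=54.5634 V=55.3793[EX]; j=2 S=43.7902 intr=45.6198 cont=44.8039 V=45.6198[EX]; j=3 S=56.3487 intr=33.0613 cont=32.2454 V=33.0613[EX]; j=4 S=72.5087 intr=16.9013 cont=16.0854 V=16.9013[EX]; j=5 S=93.3032 intr=0.0000 cont=3.5115 V=3.5115[hold]; j=6 S=120.0612 intr=0.0000 cont=0.0000 V=0.0000[hold]; j=7 S=154.4932 intr=0.0000 cont=0.0000 V=0.0000[hold]  S*(7)=72.5087
k=6: j=0 S=29.9997 intr=59.4103 cont=58.5943 V=59.4103[EX]; j=1 S=38.6033 intr=50.8067 cont=49.9908 V=50.8067[EX]; j=2 S=49.6741 intr=39.7359 cont=38.9199 V=39.7359[EX]; j=3 S=63.9200 intr=25.4900 cont=24.6741 V=25.4900[EX]; j=4 S=82.2514 intr=7.1586 cont=10.0476 V=10.0476[hold]; j=5 S=105.8399 intr=0.0000 cont=1.7225 V=1.7225[hold]; j=6 S=136.1934 intr=0.0000 cont=0.0000 V=0.0000[hold]  S*(6)=63.9200
k=5: j=0 S=34.0307 intr=55.3793 cont=54.5634 V=55.3793[EX]; j=1 S=43.7902 intr=45.6198 cont=44.8039 V=45.6198[EX]; j=2 S=56.3487 intr=33.0613 cont=32.2454 V=33.0613[EX]; j=3 S=72.5087 intr=16.9013 cont=17.5309 V=17.5309[hold]; j=4 S=93.3032 intr=0.0000 cont=5.7905 V=5.7905[hold]; j=5 S=120.0612 intr=0.0000 cont=0.8449 V=0.8449[hold]  S*(5)=56.3487
k=4: j=0 S=38.6033 intr=50.8067 cont=49.9908 V=50.8067[EX]; j=1 S=49.6741 intr=39.7359 cont=38.9199 V=39.7359[EX]; j=2 S=63.9200 intr=25.4900 cont=24.9891 V=25.4900[EX]; j=3 S=82.2514 intr=7.1586 cont=11.4967 V=11.4967[hold]; j=4 S=105.8399 intr=0.0000 cont=3.2632 V=3.2632[hold]  S*(4)=63.9200
k=3: j=0 S=43.7902 intr=45.6198 cont=44.8039 V=45.6198[EX]; j=1 S=56.3487 intr=33.0613 cont=32.2454 V=33.0613[EX]; j=2 S=72.5087 intr=16.9013 cont=18.2559 V=18.2559[hold]; j=3 S=93.3032 intr=0.0000 cont=7.2722 V=7.2722[hold]  S*(3)=56.3487
k=2: j=0 S=49.6741 intr=39.7359 cont=38.9199 V=39.7359[EX]; j=1 S=63.9200 intr=25.4900 cont=25.3518 V=25.4900[EX]; j=2 S=82.2514 intr=7.1586 cont=12.5937 V=12.5937[hold]  S*(2)=63.9200
k=1: j=0 S=56.3487 intr=33.0613 cont=32.2454 V=33.0613[EX]; j=1 S=72.5087 intr=16.9013 cont=18.8048 V=18.8048[hold]  S*(1)=56.3487
k=0: j=0 S=63.9200 intr=25.4900 cont=25.6265 V=25.6265[hold]  S*(0)=-

price = 25.6265
boundary = - 56.3487 63.9200 56.3487 63.9200 56.3487 63.9200 72.5087
tree:
25.6265
33.0613 18.8048
39.7359 25.4900 12.5937
45.6198 33.0613 18.2559 7.2722
50.8067 39.7359 25.4900 11.4967 3.2632
55.3793 45.6198 33.0613 17.5309 5.7905 0.8449
59.4103 50.8067 39.7359 25.4900 10.0476 1.7225 0.0000
62.9637 55.3793 45.6198 33.0613 16.9013 3.5115 0.0000 0.0000
66.0963 59.4103 50.8067 39.7359 25.4900 7.1586 0.0000 0.0000 0.0000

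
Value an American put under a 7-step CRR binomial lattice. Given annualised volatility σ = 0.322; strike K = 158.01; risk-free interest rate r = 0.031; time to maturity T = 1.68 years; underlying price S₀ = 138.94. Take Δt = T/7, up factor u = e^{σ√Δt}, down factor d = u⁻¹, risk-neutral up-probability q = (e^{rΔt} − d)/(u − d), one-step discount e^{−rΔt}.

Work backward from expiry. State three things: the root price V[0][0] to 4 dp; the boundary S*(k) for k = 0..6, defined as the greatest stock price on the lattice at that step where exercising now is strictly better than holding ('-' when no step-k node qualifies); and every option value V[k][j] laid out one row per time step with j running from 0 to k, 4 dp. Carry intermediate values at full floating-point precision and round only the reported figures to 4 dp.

price = 30.9595
boundary = - - 101.3468 86.5568 101.3468 118.6639 101.3468
tree:
30.9595
42.6705 18.9625
56.6632 28.4237 9.1771
71.4532 41.0732 15.3879 2.7030
84.0848 56.6632 25.1002 5.2797 0.0000
94.8730 71.4532 39.3461 10.3127 0.0000 0.0000
104.0869 84.0848 56.6632 20.1436 0.0000 0.0000 0.0000
111.9561 94.8730 71.4532 39.3461 0.0000 0.0000 0.0000 0.0000

Δt=0.24000  u=1.17087  d=0.85407  q=0.48422  discount=0.99259
step 7 (expiry): payoffs max(K−S,0) = 111.9561 94.8730 71.4532 39.3461 0.0000 0.0000 0.0000 0.0000
step 6: (k=6,j=0): S=53.9231, (K−S)⁺=104.0869, hold=102.9156 ⇒ V=104.0869 exercise | (k=6,j=1): S=73.9252, (K−S)⁺=84.0848, hold=82.9136 ⇒ V=84.0848 exercise | (k=6,j=2): S=101.3468, (K−S)⁺=56.6632, hold=55.4920 ⇒ V=56.6632 exercise | (k=6,j=3): S=138.9400, (K−S)⁺=19.0700, hold=20.1436 ⇒ V=20.1436 continue | (k=6,j=4): S=190.4780, (K−S)⁺=0.0000, hold=0.0000 ⇒ V=0.0000 continue | (k=6,j=5): S=261.1332, (K−S)⁺=0.0000, hold=0.0000 ⇒ V=0.0000 continue | (k=6,j=6): S=357.9971, (K−S)⁺=0.0000, hold=0.0000 ⇒ V=0.0000 continue  boundary S*=101.3468
step 5: (k=5,j=0): S=63.1370, (K−S)⁺=94.8730, hold=93.7018 ⇒ V=94.8730 exercise | (k=5,j=1): S=86.5568, (K−S)⁺=71.4532, hold=70.2820 ⇒ V=71.4532 exercise | (k=5,j=2): S=118.6639, (K−S)⁺=39.3461, hold=38.6909 ⇒ V=39.3461 exercise | (k=5,j=3): S=162.6807, (K−S)⁺=0.0000, hold=10.3127 ⇒ V=10.3127 continue | (k=5,j=4): S=223.0249, (K−S)⁺=0.0000, hold=0.0000 ⇒ V=0.0000 continue | (k=5,j=5): S=305.7531, (K−S)⁺=0.0000, hold=0.0000 ⇒ V=0.0000 continue  boundary S*=118.6639
step 4: (k=4,j=0): S=73.9252, (K−S)⁺=84.0848, hold=82.9136 ⇒ V=84.0848 exercise | (k=4,j=1): S=101.3468, (K−S)⁺=56.6632, hold=55.4920 ⇒ V=56.6632 exercise | (k=4,j=2): S=138.9400, (K−S)⁺=19.0700, hold=25.1002 ⇒ V=25.1002 continue | (k=4,j=3): S=190.4780, (K−S)⁺=0.0000, hold=5.2797 ⇒ V=5.2797 continue | (k=4,j=4): S=261.1332, (K−S)⁺=0.0000, hold=0.0000 ⇒ V=0.0000 continue  boundary S*=101.3468
step 3: (k=3,j=0): S=86.5568, (K−S)⁺=71.4532, hold=70.2820 ⇒ V=71.4532 exercise | (k=3,j=1): S=118.6639, (K−S)⁺=39.3461, hold=41.0732 ⇒ V=41.0732 continue | (k=3,j=2): S=162.6807, (K−S)⁺=0.0000, hold=15.3879 ⇒ V=15.3879 continue | (k=3,j=3): S=223.0249, (K−S)⁺=0.0000, hold=2.7030 ⇒ V=2.7030 continue  boundary S*=86.5568
step 2: (k=2,j=0): S=101.3468, (K−S)⁺=56.6632, hold=56.3221 ⇒ V=56.6632 exercise | (k=2,j=1): S=138.9400, (K−S)⁺=19.0700, hold=28.4237 ⇒ V=28.4237 continue | (k=2,j=2): S=190.4780, (K−S)⁺=0.0000, hold=9.1771 ⇒ V=9.1771 continue  boundary S*=101.3468
step 1: (k=1,j=0): S=118.6639, (K−S)⁺=39.3461, hold=42.6705 ⇒ V=42.6705 continue | (k=1,j=1): S=162.6807, (K−S)⁺=0.0000, hold=18.9625 ⇒ V=18.9625 continue  boundary S*=-
step 0: (k=0,j=0): S=138.9400, (K−S)⁺=19.0700, hold=30.9595 ⇒ V=30.9595 continue  boundary S*=-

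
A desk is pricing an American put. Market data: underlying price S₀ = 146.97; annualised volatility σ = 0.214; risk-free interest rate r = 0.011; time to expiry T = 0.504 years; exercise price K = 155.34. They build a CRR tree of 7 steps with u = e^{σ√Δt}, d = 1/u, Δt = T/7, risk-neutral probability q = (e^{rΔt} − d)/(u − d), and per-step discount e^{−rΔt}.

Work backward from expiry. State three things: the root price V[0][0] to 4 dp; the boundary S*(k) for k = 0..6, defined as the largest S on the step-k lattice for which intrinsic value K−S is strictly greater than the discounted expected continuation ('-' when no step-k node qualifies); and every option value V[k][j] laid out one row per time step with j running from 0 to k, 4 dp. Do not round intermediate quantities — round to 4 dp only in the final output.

price = 13.2489
boundary = - - - 123.7127 131.0245 138.7684 131.0245
tree:
13.2489
18.4112 7.9516
24.6479 12.0152 3.7777
31.6273 17.4967 6.3871 1.0954
38.5311 24.3155 10.4996 2.1604 0.0000
45.0495 31.6273 16.5716 4.2606 0.0000 0.0000
51.2043 38.5311 24.3155 8.4027 0.0000 0.0000 0.0000
57.0155 45.0495 31.6273 16.5716 0.0000 0.0000 0.0000 0.0000

params: Δt=0.07200 u=1.05910 d=0.94420 q=0.49254 e^(-rΔt)=0.99921
t_7 payoffs: 57.0155 45.0495 31.6273 16.5716 0.0000 0.0000 0.0000 0.0000
t_6: node(6,0) S=104.1357 payoff=51.2043 vs cont=51.0813 → 51.2043 [stop]  node(6,1) S=116.8089 payoff=38.5311 vs cont=38.4081 → 38.5311 [stop]  node(6,2) S=131.0245 payoff=24.3155 vs cont=24.1926 → 24.3155 [stop]  node(6,3) S=146.9700 payoff=8.3700 vs cont=8.4027 → 8.4027 [wait]  node(6,4) S=164.8561 payoff=0.0000 vs cont=0.0000 → 0.0000 [wait]  node(6,5) S=184.9189 payoff=0.0000 vs cont=0.0000 → 0.0000 [wait]  node(6,6) S=207.4233 payoff=0.0000 vs cont=0.0000 → 0.0000 [wait]  ⇒ S*(6)=131.0245
t_5: node(5,0) S=110.2905 payoff=45.0495 vs cont=44.9266 → 45.0495 [stop]  node(5,1) S=123.7127 payoff=31.6273 vs cont=31.5043 → 31.6273 [stop]  node(5,2) S=138.7684 payoff=16.5716 vs cont=16.4647 → 16.5716 [stop]  node(5,3) S=155.6564 payoff=0.0000 vs cont=4.2606 → 4.2606 [wait]  node(5,4) S=174.5996 payoff=0.0000 vs cont=0.0000 → 0.0000 [wait]  node(5,5) S=195.8481 payoff=0.0000 vs cont=0.0000 → 0.0000 [wait]  ⇒ S*(5)=138.7684
t_4: node(4,0) S=116.8089 payoff=38.5311 vs cont=38.4081 → 38.5311 [stop]  node(4,1) S=131.0245 payoff=24.3155 vs cont=24.1926 → 24.3155 [stop]  node(4,2) S=146.9700 payoff=8.3700 vs cont=10.4996 → 10.4996 [wait]  node(4,3) S=164.8561 payoff=0.0000 vs cont=2.1604 → 2.1604 [wait]  node(4,4) S=184.9189 payoff=0.0000 vs cont=0.0000 → 0.0000 [wait]  ⇒ S*(4)=131.0245
t_3: node(3,0) S=123.7127 payoff=31.6273 vs cont=31.5043 → 31.6273 [stop]  node(3,1) S=138.7684 payoff=16.5716 vs cont=17.4967 → 17.4967 [wait]  node(3,2) S=155.6564 payoff=0.0000 vs cont=6.3871 → 6.3871 [wait]  node(3,3) S=174.5996 payoff=0.0000 vs cont=1.0954 → 1.0954 [wait]  ⇒ S*(3)=123.7127
t_2: node(2,0) S=131.0245 payoff=24.3155 vs cont=24.6479 → 24.6479 [wait]  node(2,1) S=146.9700 payoff=8.3700 vs cont=12.0152 → 12.0152 [wait]  node(2,2) S=164.8561 payoff=0.0000 vs cont=3.7777 → 3.7777 [wait]  ⇒ S*(2)=-
t_1: node(1,0) S=138.7684 payoff=16.5716 vs cont=18.4112 → 18.4112 [wait]  node(1,1) S=155.6564 payoff=0.0000 vs cont=7.9516 → 7.9516 [wait]  ⇒ S*(1)=-
t_0: node(0,0) S=146.9700 payoff=8.3700 vs cont=13.2489 → 13.2489 [wait]  ⇒ S*(0)=-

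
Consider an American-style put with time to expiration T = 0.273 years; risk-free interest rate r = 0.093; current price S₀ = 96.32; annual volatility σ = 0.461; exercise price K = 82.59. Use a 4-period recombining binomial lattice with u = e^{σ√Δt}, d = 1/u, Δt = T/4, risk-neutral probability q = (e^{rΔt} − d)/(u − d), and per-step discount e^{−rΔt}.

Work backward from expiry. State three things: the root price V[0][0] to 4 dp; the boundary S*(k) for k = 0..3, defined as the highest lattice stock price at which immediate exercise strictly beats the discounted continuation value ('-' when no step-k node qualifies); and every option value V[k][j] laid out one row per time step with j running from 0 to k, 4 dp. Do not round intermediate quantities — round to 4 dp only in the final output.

price = 3.2184
boundary = - - - 67.1126
tree:
3.2184
5.5792 0.8636
9.4468 1.7255 0.0000
15.4774 3.4475 0.0000 0.0000
23.0924 6.8879 0.0000 0.0000 0.0000

params: Δt=0.06825 u=1.12799 d=0.88653 q=0.49630 e^(-rΔt)=0.99367
t_4 payoffs: 23.0924 6.8879 0.0000 0.0000 0.0000
t_3: node(3,0) S=67.1126 payoff=15.4774 vs cont=14.9549 → 15.4774 [stop]  node(3,1) S=85.3910 payoff=0.0000 vs cont=3.4475 → 3.4475 [wait]  node(3,2) S=108.6477 payoff=0.0000 vs cont=0.0000 → 0.0000 [wait]  node(3,3) S=138.2385 payoff=0.0000 vs cont=0.0000 → 0.0000 [wait]  ⇒ S*(3)=67.1126
t_2: node(2,0) S=75.7021 payoff=6.8879 vs cont=9.4468 → 9.4468 [wait]  node(2,1) S=96.3200 payoff=0.0000 vs cont=1.7255 → 1.7255 [wait]  node(2,2) S=122.5533 payoff=0.0000 vs cont=0.0000 → 0.0000 [wait]  ⇒ S*(2)=-
t_1: node(1,0) S=85.3910 payoff=0.0000 vs cont=5.5792 → 5.5792 [wait]  node(1,1) S=108.6477 payoff=0.0000 vs cont=0.8636 → 0.8636 [wait]  ⇒ S*(1)=-
t_0: node(0,0) S=96.3200 payoff=0.0000 vs cont=3.2184 → 3.2184 [wait]  ⇒ S*(0)=-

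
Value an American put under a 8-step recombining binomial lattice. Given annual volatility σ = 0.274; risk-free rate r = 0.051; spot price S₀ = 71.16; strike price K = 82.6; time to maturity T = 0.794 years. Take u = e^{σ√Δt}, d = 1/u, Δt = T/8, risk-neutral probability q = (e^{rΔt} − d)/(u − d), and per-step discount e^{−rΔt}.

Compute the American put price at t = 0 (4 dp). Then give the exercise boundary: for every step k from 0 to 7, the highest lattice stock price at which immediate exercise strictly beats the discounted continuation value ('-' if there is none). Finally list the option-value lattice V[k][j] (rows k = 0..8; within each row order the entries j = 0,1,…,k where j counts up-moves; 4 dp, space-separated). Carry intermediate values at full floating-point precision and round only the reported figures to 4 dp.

params: Δt=0.09925 u=1.09016 d=0.91730 q=0.50779 e^(-rΔt)=0.99495
t_8 payoffs: 46.9281 40.2061 32.2173 22.7232 11.4400 0.0000 0.0000 0.0000 0.0000
t_7: node(7,0) S=38.8880 payoff=43.7120 vs cont=43.2950 → 43.7120 [stop]  node(7,1) S=46.2160 payoff=36.3840 vs cont=35.9669 → 36.3840 [stop]  node(7,2) S=54.9250 payoff=27.6750 vs cont=27.2580 → 27.6750 [stop]  node(7,3) S=65.2751 payoff=17.3249 vs cont=16.9079 → 17.3249 [stop]  node(7,4) S=77.5755 payoff=5.0245 vs cont=5.6024 → 5.6024 [wait]  node(7,5) S=92.1939 payoff=0.0000 vs cont=0.0000 → 0.0000 [wait]  node(7,6) S=109.5669 payoff=0.0000 vs cont=0.0000 → 0.0000 [wait]  node(7,7) S=130.2137 payoff=0.0000 vs cont=0.0000 → 0.0000 [wait]  ⇒ S*(7)=65.2751
t_6: node(6,0) S=42.3939 payoff=40.2061 vs cont=39.7890 → 40.2061 [stop]  node(6,1) S=50.3827 payoff=32.2173 vs cont=31.8003 → 32.2173 [stop]  node(6,2) S=59.8768 payoff=22.7232 vs cont=22.3062 → 22.7232 [stop]  node(6,3) S=71.1600 payoff=11.4400 vs cont=11.3150 → 11.4400 [stop]  node(6,4) S=84.5694 payoff=0.0000 vs cont=2.7437 → 2.7437 [wait]  node(6,5) S=100.5057 payoff=0.0000 vs cont=0.0000 → 0.0000 [wait]  node(6,6) S=119.4450 payoff=0.0000 vs cont=0.0000 → 0.0000 [wait]  ⇒ S*(6)=71.1600
t_5: node(5,0) S=46.2160 payoff=36.3840 vs cont=35.9669 → 36.3840 [stop]  node(5,1) S=54.9250 payoff=27.6750 vs cont=27.2580 → 27.6750 [stop]  node(5,2) S=65.2751 payoff=17.3249 vs cont=16.9079 → 17.3249 [stop]  node(5,3) S=77.5755 payoff=5.0245 vs cont=6.9886 → 6.9886 [wait]  node(5,4) S=92.1939 payoff=0.0000 vs cont=1.3436 → 1.3436 [wait]  node(5,5) S=109.5669 payoff=0.0000 vs cont=0.0000 → 0.0000 [wait]  ⇒ S*(5)=65.2751
t_4: node(4,0) S=50.3827 payoff=32.2173 vs cont=31.8003 → 32.2173 [stop]  node(4,1) S=59.8768 payoff=22.7232 vs cont=22.3062 → 22.7232 [stop]  node(4,2) S=71.1600 payoff=11.4400 vs cont=12.0153 → 12.0153 [wait]  node(4,3) S=84.5694 payoff=0.0000 vs cont=4.1013 → 4.1013 [wait]  node(4,4) S=100.5057 payoff=0.0000 vs cont=0.6580 → 0.6580 [wait]  ⇒ S*(4)=59.8768
t_3: node(3,0) S=54.9250 payoff=27.6750 vs cont=27.2580 → 27.6750 [stop]  node(3,1) S=65.2751 payoff=17.3249 vs cont=17.1985 → 17.3249 [stop]  node(3,2) S=77.5755 payoff=5.0245 vs cont=7.9563 → 7.9563 [wait]  node(3,3) S=92.1939 payoff=0.0000 vs cont=2.3410 → 2.3410 [wait]  ⇒ S*(3)=65.2751
t_2: node(2,0) S=59.8768 payoff=22.7232 vs cont=22.3062 → 22.7232 [stop]  node(2,1) S=71.1600 payoff=11.4400 vs cont=12.5042 → 12.5042 [wait]  node(2,2) S=84.5694 payoff=0.0000 vs cont=5.0791 → 5.0791 [wait]  ⇒ S*(2)=59.8768
t_1: node(1,0) S=65.2751 payoff=17.3249 vs cont=17.4455 → 17.4455 [wait]  node(1,1) S=77.5755 payoff=5.0245 vs cont=8.6897 → 8.6897 [wait]  ⇒ S*(1)=-
t_0: node(0,0) S=71.1600 payoff=11.4400 vs cont=12.9338 → 12.9338 [wait]  ⇒ S*(0)=-

price = 12.9338
boundary = - - 59.8768 65.2751 59.8768 65.2751 71.1600 65.2751
tree:
12.9338
17.4455 8.6897
22.7232 12.5042 5.0791
27.6750 17.3249 7.9563 2.3410
32.2173 22.7232 12.0153 4.1013 0.6580
36.3840 27.6750 17.3249 6.9886 1.3436 0.0000
40.2061 32.2173 22.7232 11.4400 2.7437 0.0000 0.0000
43.7120 36.3840 27.6750 17.3249 5.6024 0.0000 0.0000 0.0000
46.9281 40.2061 32.2173 22.7232 11.4400 0.0000 0.0000 0.0000 0.0000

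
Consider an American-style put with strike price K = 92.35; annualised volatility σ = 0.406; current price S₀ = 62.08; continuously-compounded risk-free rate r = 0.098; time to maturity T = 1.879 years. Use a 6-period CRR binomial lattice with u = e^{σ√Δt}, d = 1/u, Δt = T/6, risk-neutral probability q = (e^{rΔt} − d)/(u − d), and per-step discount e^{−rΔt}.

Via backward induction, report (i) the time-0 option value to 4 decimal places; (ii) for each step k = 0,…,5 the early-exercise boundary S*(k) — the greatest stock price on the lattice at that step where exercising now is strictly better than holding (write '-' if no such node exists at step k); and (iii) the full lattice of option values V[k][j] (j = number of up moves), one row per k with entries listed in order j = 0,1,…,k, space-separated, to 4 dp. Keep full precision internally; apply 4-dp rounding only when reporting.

params: Δt=0.31317 u=1.25508 d=0.79676 q=0.51144 e^(-rΔt)=0.96978
t_6 payoffs: 76.4677 67.3316 52.9401 30.2700 0.0000 0.0000 0.0000
t_5: node(5,0) S=19.9337 payoff=72.4163 vs cont=69.6251 → 72.4163 [stop]  node(5,1) S=31.4002 payoff=60.9498 vs cont=58.1586 → 60.9498 [stop]  node(5,2) S=49.4628 payoff=42.8872 vs cont=40.0960 → 42.8872 [stop]  node(5,3) S=77.9156 payoff=14.4344 vs cont=14.3417 → 14.4344 [stop]  node(5,4) S=122.7356 payoff=0.0000 vs cont=0.0000 → 0.0000 [wait]  node(5,5) S=193.3377 payoff=0.0000 vs cont=0.0000 → 0.0000 [wait]  ⇒ S*(5)=77.9156
t_4: node(4,0) S=25.0184 payoff=67.3316 vs cont=64.5404 → 67.3316 [stop]  node(4,1) S=39.4099 payoff=52.9401 vs cont=50.1489 → 52.9401 [stop]  node(4,2) S=62.0800 payoff=30.2700 vs cont=27.4788 → 30.2700 [stop]  node(4,3) S=97.7907 payoff=0.0000 vs cont=6.8389 → 6.8389 [wait]  node(4,4) S=154.0435 payoff=0.0000 vs cont=0.0000 → 0.0000 [wait]  ⇒ S*(4)=62.0800
t_3: node(3,0) S=31.4002 payoff=60.9498 vs cont=58.1586 → 60.9498 [stop]  node(3,1) S=49.4628 payoff=42.8872 vs cont=40.0960 → 42.8872 [stop]  node(3,2) S=77.9156 payoff=14.4344 vs cont=17.7336 → 17.7336 [wait]  node(3,3) S=122.7356 payoff=0.0000 vs cont=3.2402 → 3.2402 [wait]  ⇒ S*(3)=49.4628
t_2: node(2,0) S=39.4099 payoff=52.9401 vs cont=50.1489 → 52.9401 [stop]  node(2,1) S=62.0800 payoff=30.2700 vs cont=29.1152 → 30.2700 [stop]  node(2,2) S=97.7907 payoff=0.0000 vs cont=10.0091 → 10.0091 [wait]  ⇒ S*(2)=62.0800
t_1: node(1,0) S=49.4628 payoff=42.8872 vs cont=40.0960 → 42.8872 [stop]  node(1,1) S=77.9156 payoff=14.4344 vs cont=19.3060 → 19.3060 [wait]  ⇒ S*(1)=49.4628
t_0: node(0,0) S=62.0800 payoff=30.2700 vs cont=29.8951 → 30.2700 [stop]  ⇒ S*(0)=62.0800

price = 30.2700
boundary = 62.0800 49.4628 62.0800 49.4628 62.0800 77.9156
tree:
30.2700
42.8872 19.3060
52.9401 30.2700 10.0091
60.9498 42.8872 17.7336 3.2402
67.3316 52.9401 30.2700 6.8389 0.0000
72.4163 60.9498 42.8872 14.4344 0.0000 0.0000
76.4677 67.3316 52.9401 30.2700 0.0000 0.0000 0.0000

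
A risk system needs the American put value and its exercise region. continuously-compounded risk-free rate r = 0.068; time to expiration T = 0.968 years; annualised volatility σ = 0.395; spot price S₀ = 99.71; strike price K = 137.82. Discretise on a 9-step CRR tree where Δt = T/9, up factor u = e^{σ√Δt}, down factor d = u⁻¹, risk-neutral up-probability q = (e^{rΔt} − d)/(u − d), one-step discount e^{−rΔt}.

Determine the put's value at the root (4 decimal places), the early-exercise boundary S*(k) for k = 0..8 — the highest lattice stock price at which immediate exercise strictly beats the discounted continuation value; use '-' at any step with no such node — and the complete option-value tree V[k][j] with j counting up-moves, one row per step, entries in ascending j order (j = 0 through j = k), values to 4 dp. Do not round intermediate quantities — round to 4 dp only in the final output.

price = 39.5022
boundary = - 87.5949 76.9519 87.5949 76.9519 87.5949 99.7100 87.5949 99.7100
tree:
39.5022
50.2251 29.1872
60.8681 38.9131 19.7331
70.2180 50.2251 27.9908 11.6314
78.4319 60.8681 38.2879 17.9382 5.3928
85.6477 70.2180 50.2251 26.7208 9.2764 1.5250
91.9868 78.4319 60.8681 38.1100 15.5394 3.0475 0.0000
97.5557 85.6477 70.2180 50.2251 25.0619 6.0899 0.0000 0.0000
102.4479 91.9868 78.4319 60.8681 38.1100 12.1697 0.0000 0.0000 0.0000
106.7457 97.5557 85.6477 70.2180 50.2251 24.3193 0.0000 0.0000 0.0000 0.0000

params: Δt=0.10756 u=1.13831 d=0.87850 q=0.49591 e^(-rΔt)=0.99271
t_9 payoffs: 106.7457 97.5557 85.6477 70.2180 50.2251 24.3193 0.0000 0.0000 0.0000 0.0000
t_8: node(8,0) S=35.3721 payoff=102.4479 vs cont=101.4436 → 102.4479 [stop]  node(8,1) S=45.8332 payoff=91.9868 vs cont=90.9825 → 91.9868 [stop]  node(8,2) S=59.3881 payoff=78.4319 vs cont=77.4276 → 78.4319 [stop]  node(8,3) S=76.9519 payoff=60.8681 vs cont=59.8638 → 60.8681 [stop]  node(8,4) S=99.7100 payoff=38.1100 vs cont=37.1057 → 38.1100 [stop]  node(8,5) S=129.1987 payoff=8.6213 vs cont=12.1697 → 12.1697 [wait]  node(8,6) S=167.4086 payoff=0.0000 vs cont=0.0000 → 0.0000 [wait]  node(8,7) S=216.9188 payoff=0.0000 vs cont=0.0000 → 0.0000 [wait]  node(8,8) S=281.0715 payoff=0.0000 vs cont=0.0000 → 0.0000 [wait]  ⇒ S*(8)=99.7100
t_7: node(7,0) S=40.2643 payoff=97.5557 vs cont=96.5514 → 97.5557 [stop]  node(7,1) S=52.1723 payoff=85.6477 vs cont=84.6434 → 85.6477 [stop]  node(7,2) S=67.6020 payoff=70.2180 vs cont=69.2137 → 70.2180 [stop]  node(7,3) S=87.5949 payoff=50.2251 vs cont=49.2208 → 50.2251 [stop]  node(7,4) S=113.5007 payoff=24.3193 vs cont=25.0619 → 25.0619 [wait]  node(7,5) S=147.0679 payoff=0.0000 vs cont=6.0899 → 6.0899 [wait]  node(7,6) S=190.5625 payoff=0.0000 vs cont=0.0000 → 0.0000 [wait]  node(7,7) S=246.9204 payoff=0.0000 vs cont=0.0000 → 0.0000 [wait]  ⇒ S*(7)=87.5949
t_6: node(6,0) S=45.8332 payoff=91.9868 vs cont=90.9825 → 91.9868 [stop]  node(6,1) S=59.3881 payoff=78.4319 vs cont=77.4276 → 78.4319 [stop]  node(6,2) S=76.9519 payoff=60.8681 vs cont=59.8638 → 60.8681 [stop]  node(6,3) S=99.7100 payoff=38.1100 vs cont=37.4713 → 38.1100 [stop]  node(6,4) S=129.1987 payoff=8.6213 vs cont=15.5394 → 15.5394 [wait]  node(6,5) S=167.4086 payoff=0.0000 vs cont=3.0475 → 3.0475 [wait]  node(6,6) S=216.9188 payoff=0.0000 vs cont=0.0000 → 0.0000 [wait]  ⇒ S*(6)=99.7100
t_5: node(5,0) S=52.1723 payoff=85.6477 vs cont=84.6434 → 85.6477 [stop]  node(5,1) S=67.6020 payoff=70.2180 vs cont=69.2137 → 70.2180 [stop]  node(5,2) S=87.5949 payoff=50.2251 vs cont=49.2208 → 50.2251 [stop]  node(5,3) S=113.5007 payoff=24.3193 vs cont=26.7208 → 26.7208 [wait]  node(5,4) S=147.0679 payoff=0.0000 vs cont=9.2764 → 9.2764 [wait]  node(5,5) S=190.5625 payoff=0.0000 vs cont=1.5250 → 1.5250 [wait]  ⇒ S*(5)=87.5949
t_4: node(4,0) S=59.3881 payoff=78.4319 vs cont=77.4276 → 78.4319 [stop]  node(4,1) S=76.9519 payoff=60.8681 vs cont=59.8638 → 60.8681 [stop]  node(4,2) S=99.7100 payoff=38.1100 vs cont=38.2879 → 38.2879 [wait]  node(4,3) S=129.1987 payoff=8.6213 vs cont=17.9382 → 17.9382 [wait]  node(4,4) S=167.4086 payoff=0.0000 vs cont=5.3928 → 5.3928 [wait]  ⇒ S*(4)=76.9519
t_3: node(3,0) S=67.6020 payoff=70.2180 vs cont=69.2137 → 70.2180 [stop]  node(3,1) S=87.5949 payoff=50.2251 vs cont=49.3084 → 50.2251 [stop]  node(3,2) S=113.5007 payoff=24.3193 vs cont=27.9908 → 27.9908 [wait]  node(3,3) S=147.0679 payoff=0.0000 vs cont=11.6314 → 11.6314 [wait]  ⇒ S*(3)=87.5949
t_2: node(2,0) S=76.9519 payoff=60.8681 vs cont=59.8638 → 60.8681 [stop]  node(2,1) S=99.7100 payoff=38.1100 vs cont=38.9131 → 38.9131 [wait]  node(2,2) S=129.1987 payoff=8.6213 vs cont=19.7331 → 19.7331 [wait]  ⇒ S*(2)=76.9519
t_1: node(1,0) S=87.5949 payoff=50.2251 vs cont=49.6162 → 50.2251 [stop]  node(1,1) S=113.5007 payoff=24.3193 vs cont=29.1872 → 29.1872 [wait]  ⇒ S*(1)=87.5949
t_0: node(0,0) S=99.7100 payoff=38.1100 vs cont=39.5022 → 39.5022 [wait]  ⇒ S*(0)=-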